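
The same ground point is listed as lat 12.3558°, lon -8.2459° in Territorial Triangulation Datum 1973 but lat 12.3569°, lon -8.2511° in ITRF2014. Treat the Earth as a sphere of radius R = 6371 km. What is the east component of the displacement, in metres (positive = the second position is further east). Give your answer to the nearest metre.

ΔE = -565 m

Δφ = 12.3569° − 12.3558° = +0.0011°; Δλ = -8.2511° − -8.2459° = -0.0052°.
1° along a meridian = πR/180 = 111195 m.
ΔN = Δφ × 111195 = 122.3 m; ΔE = Δλ × 111195 × cos(12.3558°) = -0.0052 × 111195 × 0.976838 = -564.8 m.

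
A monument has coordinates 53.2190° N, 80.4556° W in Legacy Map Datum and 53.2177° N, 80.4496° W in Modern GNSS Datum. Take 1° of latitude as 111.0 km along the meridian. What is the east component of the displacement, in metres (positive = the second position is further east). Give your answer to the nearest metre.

Δφ = 53.2177° − 53.2190° = -0.0013°; Δλ = -80.4496° − -80.4556° = +0.0060°.
ΔN = Δφ × 111000 = -144.3 m; ΔE = Δλ × 111000 × cos(53.2190°) = +0.0060 × 111000 × 0.598758 = 398.8 m.

ΔE = 399 m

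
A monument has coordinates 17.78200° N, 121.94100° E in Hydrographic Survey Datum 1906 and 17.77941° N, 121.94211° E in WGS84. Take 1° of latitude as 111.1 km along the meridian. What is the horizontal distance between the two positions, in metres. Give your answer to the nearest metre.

311 m

Δφ = 17.77941° − 17.78200° = -0.00259°; Δλ = 121.94211° − 121.94100° = +0.00111°.
ΔN = Δφ × 111100 = -287.7 m; ΔE = Δλ × 111100 × cos(17.78200°) = +0.00111 × 111100 × 0.952225 = 117.4 m.
Distance = √(ΔE² + ΔN²) = √(117.4² + (-287.7)²) = 310.8 m.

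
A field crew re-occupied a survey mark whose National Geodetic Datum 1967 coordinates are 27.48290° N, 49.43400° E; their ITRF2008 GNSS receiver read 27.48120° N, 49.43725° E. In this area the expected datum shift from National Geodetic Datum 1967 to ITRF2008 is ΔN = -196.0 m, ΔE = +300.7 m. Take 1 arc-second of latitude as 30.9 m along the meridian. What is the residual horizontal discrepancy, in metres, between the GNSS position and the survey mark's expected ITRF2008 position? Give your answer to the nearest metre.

Observed coordinate differences: Δφ = -0.00170°, Δλ = +0.00325°.
Converting to metres (1° lat = 111240 m, cos φ = 0.887149): observed ΔN = -189.1 m, observed ΔE = 320.7 m.
Subtracting the expected shift leaves a residual of -189.1 − (-196.0) = 6.9 m north and 320.7 − (300.7) = 20.0 m east.
Residual distance = √(6.9² + 20.0²) = 21.2 m.

21 m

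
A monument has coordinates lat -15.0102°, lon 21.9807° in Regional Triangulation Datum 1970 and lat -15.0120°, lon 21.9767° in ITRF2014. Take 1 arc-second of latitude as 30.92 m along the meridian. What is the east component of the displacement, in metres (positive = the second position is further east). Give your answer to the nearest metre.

ΔE = -430 m

Δφ = -15.0120° − -15.0102° = -0.0018°; Δλ = 21.9767° − 21.9807° = -0.0040°.
1° of latitude = 3600 × 30.92 = 111312 m.
ΔN = Δφ × 111312 = -200.4 m; ΔE = Δλ × 111312 × cos(-15.0102°) = -0.0040 × 111312 × 0.965880 = -430.1 m.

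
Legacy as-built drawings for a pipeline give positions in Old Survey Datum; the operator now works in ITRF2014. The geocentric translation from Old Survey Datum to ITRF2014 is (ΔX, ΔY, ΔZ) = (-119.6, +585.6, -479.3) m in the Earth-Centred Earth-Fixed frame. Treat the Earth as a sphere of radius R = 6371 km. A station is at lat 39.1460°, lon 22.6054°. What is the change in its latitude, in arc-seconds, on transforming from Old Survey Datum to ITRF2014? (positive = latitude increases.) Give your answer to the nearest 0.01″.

Δφ = -14.38″

sin φ = 0.631299, cos φ = 0.775540, sin λ = 0.384382, cos λ = 0.923174.
North component: ΔN = −sin φ cos λ·ΔX − sin φ sin λ·ΔY + cos φ·ΔZ = −(0.631299)(0.923174)(-119.6) − (0.631299)(0.384382)(585.6) + (0.775540)(-479.3) = -444.12 m.
1° of latitude spans πR/180 = 111195 m, so Δφ = -444.12 / 111195 × 3600 = -14.378″.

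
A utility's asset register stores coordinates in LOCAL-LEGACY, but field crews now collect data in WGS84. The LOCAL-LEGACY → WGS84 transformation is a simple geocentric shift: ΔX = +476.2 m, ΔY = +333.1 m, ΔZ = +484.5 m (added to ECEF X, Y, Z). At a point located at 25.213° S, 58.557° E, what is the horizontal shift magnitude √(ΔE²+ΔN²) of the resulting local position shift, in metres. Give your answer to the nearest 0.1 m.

704.7 m

At φ = -25.213°, λ = 58.557°: sin φ = -0.425985, cos φ = 0.904730, sin λ = 0.853160, cos λ = 0.521650.
ΔE = −sin λ·ΔX + cos λ·ΔY = −(0.853160)·(476.2) + (0.521650)·(333.1) = -232.51 m.
ΔN = −sin φ cos λ·ΔX − sin φ sin λ·ΔY + cos φ·ΔZ = −(-0.425985)(0.521650)(476.2) − (-0.425985)(0.853160)(333.1) + (0.904730)(484.5) = 665.22 m.
Horizontal magnitude = √(ΔE² + ΔN²) = √((-232.51)² + 665.22²) = 704.68 m.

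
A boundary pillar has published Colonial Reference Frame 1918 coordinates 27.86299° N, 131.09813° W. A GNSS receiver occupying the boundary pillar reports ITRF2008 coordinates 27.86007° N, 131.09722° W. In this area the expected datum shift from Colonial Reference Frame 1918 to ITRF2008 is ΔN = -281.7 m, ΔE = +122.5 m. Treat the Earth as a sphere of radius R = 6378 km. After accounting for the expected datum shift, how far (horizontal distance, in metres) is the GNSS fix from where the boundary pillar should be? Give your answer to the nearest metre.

54 m

Observed coordinate differences: Δφ = -0.00292°, Δλ = +0.00091°.
Converting to metres (1° lat = 111317 m, cos φ = 0.884068): observed ΔN = -325.0 m, observed ΔE = 89.6 m.
Subtracting the expected shift leaves a residual of -325.0 − (-281.7) = -43.3 m north and 89.6 − (122.5) = -32.9 m east.
Residual distance = √((-43.3)² + (-32.9)²) = 54.4 m.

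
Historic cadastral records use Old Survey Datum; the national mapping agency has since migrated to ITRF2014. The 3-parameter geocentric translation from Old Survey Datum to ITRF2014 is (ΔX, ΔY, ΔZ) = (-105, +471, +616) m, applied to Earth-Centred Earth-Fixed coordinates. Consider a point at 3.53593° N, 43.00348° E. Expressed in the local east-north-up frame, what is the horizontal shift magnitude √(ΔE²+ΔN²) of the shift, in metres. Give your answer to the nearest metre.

The local east axis at (φ, λ) is (−sin λ, cos λ, 0), so ΔE = −sin(43.00348°)·(-105) + cos(43.00348°)·471 = 416.06 m.
The local north axis is (−sin φ cos λ, −sin φ sin λ, cos φ), giving ΔN = 4.736 − 19.812 + 614.827 = 599.75 m.
Horizontal magnitude = √(ΔE² + ΔN²) = √(416.06² + 599.75²) = 729.94 m.

730 m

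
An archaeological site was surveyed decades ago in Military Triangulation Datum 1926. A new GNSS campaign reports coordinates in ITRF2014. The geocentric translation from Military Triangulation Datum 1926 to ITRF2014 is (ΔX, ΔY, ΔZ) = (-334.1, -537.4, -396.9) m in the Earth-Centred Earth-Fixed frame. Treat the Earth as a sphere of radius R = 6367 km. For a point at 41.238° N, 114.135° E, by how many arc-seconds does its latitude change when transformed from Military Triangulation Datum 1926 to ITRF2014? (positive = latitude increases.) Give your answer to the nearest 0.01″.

sin φ = 0.659188, cos φ = 0.751978, sin λ = 0.912585, cos λ = -0.408888.
North component: ΔN = −sin φ cos λ·ΔX − sin φ sin λ·ΔY + cos φ·ΔZ = −(0.659188)(-0.408888)(-334.1) − (0.659188)(0.912585)(-537.4) + (0.751978)(-396.9) = -65.23 m.
1° of latitude spans πR/180 = 111125 m, so Δφ = -65.23 / 111125 × 3600 = -2.113″.

Δφ = -2.11″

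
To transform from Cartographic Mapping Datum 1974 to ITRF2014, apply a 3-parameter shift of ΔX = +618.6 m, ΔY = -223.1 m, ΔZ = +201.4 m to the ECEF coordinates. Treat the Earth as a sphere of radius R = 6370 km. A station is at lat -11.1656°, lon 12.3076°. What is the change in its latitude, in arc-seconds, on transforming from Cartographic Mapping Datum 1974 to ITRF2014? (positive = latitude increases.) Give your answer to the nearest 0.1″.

Δφ = 9.9″

sin φ = -0.193645, cos φ = 0.981072, sin λ = 0.213160, cos λ = 0.977017.
North component: ΔN = −sin φ cos λ·ΔX − sin φ sin λ·ΔY + cos φ·ΔZ = −(-0.193645)(0.977017)(618.6) − (-0.193645)(0.213160)(-223.1) + (0.981072)(201.4) = 305.41 m.
1° of latitude spans πR/180 = 111177 m, so Δφ = 305.41 / 111177 × 3600 = 9.890″.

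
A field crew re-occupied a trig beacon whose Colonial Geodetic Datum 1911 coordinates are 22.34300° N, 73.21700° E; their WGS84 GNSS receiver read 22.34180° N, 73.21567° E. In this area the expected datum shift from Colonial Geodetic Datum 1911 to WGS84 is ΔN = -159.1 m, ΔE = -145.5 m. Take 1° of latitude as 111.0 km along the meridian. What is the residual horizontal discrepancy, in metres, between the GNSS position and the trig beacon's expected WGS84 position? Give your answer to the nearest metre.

Observed coordinate differences: Δφ = -0.00120°, Δλ = -0.00133°.
Converting to metres (1° lat = 111000 m, cos φ = 0.924925): observed ΔN = -133.2 m, observed ΔE = -136.5 m.
Subtracting the expected shift leaves a residual of -133.2 − (-159.1) = 25.9 m north and -136.5 − (-145.5) = 9.0 m east.
Residual distance = √(25.9² + 9.0²) = 27.4 m.

27 m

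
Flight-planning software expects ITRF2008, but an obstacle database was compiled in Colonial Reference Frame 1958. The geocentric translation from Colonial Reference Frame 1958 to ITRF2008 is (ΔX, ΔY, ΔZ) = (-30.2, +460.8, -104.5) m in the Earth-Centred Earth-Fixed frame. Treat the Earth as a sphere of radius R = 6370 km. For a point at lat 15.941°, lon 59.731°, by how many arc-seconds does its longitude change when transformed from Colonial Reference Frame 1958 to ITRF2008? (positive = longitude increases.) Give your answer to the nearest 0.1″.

Δλ = 8.7″

sin φ = 0.274647, cos φ = 0.961545, sin λ = 0.863668, cos λ = 0.504060.
East component: ΔE = −sin λ·ΔX + cos λ·ΔY = −(0.863668)(-30.2) + (0.504060)(460.8) = 258.35 m.
1° of latitude spans πR/180 = 111177 m; at latitude φ, 1° of longitude spans that × cos φ = 106902.1 m, so Δλ = 258.35 / 106902.1 × 3600 = 8.700″.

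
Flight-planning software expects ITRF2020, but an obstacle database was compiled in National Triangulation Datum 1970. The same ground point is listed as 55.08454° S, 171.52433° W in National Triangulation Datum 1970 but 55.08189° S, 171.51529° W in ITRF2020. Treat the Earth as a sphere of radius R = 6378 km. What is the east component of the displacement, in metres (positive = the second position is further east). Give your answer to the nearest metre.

ΔE = 576 m

Δφ = -55.08189° − -55.08454° = +0.00265°; Δλ = -171.51529° − -171.52433° = +0.00904°.
1° along a meridian = πR/180 = 111317 m.
ΔN = Δφ × 111317 = 295.0 m; ΔE = Δλ × 111317 × cos(-55.08454°) = +0.00904 × 111317 × 0.572367 = 576.0 m.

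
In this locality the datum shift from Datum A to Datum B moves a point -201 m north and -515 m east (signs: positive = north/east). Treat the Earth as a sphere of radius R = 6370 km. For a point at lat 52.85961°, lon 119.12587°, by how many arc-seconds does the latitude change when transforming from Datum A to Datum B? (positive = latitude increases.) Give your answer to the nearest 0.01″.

On a sphere of radius R, 1 rad of latitude = R, so Δφ = ΔN / R = -201.0 / 6370000 = -3.1554e-05 rad = -6.509″.

Δφ = -6.51″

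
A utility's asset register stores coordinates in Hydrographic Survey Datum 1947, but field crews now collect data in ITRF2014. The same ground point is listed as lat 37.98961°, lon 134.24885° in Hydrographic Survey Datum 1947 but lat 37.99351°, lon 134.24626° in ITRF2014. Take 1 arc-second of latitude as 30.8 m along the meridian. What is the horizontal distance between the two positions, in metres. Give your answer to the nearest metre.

488 m

Δφ = 37.99351° − 37.98961° = +0.00390°; Δλ = 134.24626° − 134.24885° = -0.00259°.
1° of latitude = 3600 × 30.80 = 110880 m.
ΔN = Δφ × 110880 = 432.4 m; ΔE = Δλ × 110880 × cos(37.98961°) = -0.00259 × 110880 × 0.788122 = -226.3 m.
Distance = √(ΔE² + ΔN²) = √((-226.3)² + 432.4²) = 488.1 m.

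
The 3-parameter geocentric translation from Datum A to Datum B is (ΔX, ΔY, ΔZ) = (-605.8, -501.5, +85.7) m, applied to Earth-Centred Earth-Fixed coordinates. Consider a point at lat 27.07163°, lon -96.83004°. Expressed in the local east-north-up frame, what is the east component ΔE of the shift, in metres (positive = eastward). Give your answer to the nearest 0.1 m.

ΔE = -541.9 m

At φ = 27.07163°, λ = -96.83004°: sin φ = 0.455104, cos φ = 0.890438, sin λ = -0.992903, cos λ = -0.118925.
ΔE = −sin λ·ΔX + cos λ·ΔY = −(-0.992903)·(-605.8) + (-0.118925)·(-501.5) = -541.86 m.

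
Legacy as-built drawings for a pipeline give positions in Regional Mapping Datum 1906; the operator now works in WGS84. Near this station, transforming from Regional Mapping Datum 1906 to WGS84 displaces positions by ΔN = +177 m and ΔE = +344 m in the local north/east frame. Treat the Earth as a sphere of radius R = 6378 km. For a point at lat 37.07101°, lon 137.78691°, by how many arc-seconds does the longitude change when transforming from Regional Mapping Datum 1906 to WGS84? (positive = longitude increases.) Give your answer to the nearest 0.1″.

At latitude 37.07101°, cos φ = 0.797889.
One radian of longitude at latitude φ spans R cos φ, so Δλ = ΔE / (R cos φ) = 344.0 / (6378000 × 0.797889) = 6.7598e-05 rad = 13.943″.

Δλ = 13.9″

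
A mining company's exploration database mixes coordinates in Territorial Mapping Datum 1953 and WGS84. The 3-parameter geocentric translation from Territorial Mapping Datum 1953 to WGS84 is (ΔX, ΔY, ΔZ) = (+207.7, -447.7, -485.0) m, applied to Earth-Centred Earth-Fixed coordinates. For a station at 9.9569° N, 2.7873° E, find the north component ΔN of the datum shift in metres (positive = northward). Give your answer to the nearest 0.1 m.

The local north axis is (−sin φ cos λ, −sin φ sin λ, cos φ), giving ΔN = -35.870 + 3.764 − 477.695 = -509.80 m.

ΔN = -509.8 m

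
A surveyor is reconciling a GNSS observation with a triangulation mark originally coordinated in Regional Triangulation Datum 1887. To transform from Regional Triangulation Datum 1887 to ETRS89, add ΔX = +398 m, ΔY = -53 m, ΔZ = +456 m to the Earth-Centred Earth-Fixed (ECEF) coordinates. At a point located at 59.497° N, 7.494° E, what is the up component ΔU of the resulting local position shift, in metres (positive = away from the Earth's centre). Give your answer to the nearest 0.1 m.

ΔU = 589.7 m

At φ = 59.497°, λ = 7.494°: sin φ = 0.861603, cos φ = 0.507583, sin λ = 0.130422, cos λ = 0.991459.
ΔU = cos φ cos λ·ΔX + cos φ sin λ·ΔY + sin φ·ΔZ = (0.507583)(0.991459)(398) + (0.507583)(0.130422)(-53) + (0.861603)(456) = 589.67 m.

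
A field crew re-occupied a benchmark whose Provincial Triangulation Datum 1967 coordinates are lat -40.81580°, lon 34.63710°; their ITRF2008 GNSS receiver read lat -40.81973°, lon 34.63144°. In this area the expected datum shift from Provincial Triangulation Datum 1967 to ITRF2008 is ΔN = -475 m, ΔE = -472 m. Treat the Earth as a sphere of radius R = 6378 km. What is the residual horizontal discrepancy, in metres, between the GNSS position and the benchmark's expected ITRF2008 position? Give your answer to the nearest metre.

38 m

Observed coordinate differences: Δφ = -0.00393°, Δλ = -0.00566°.
Converting to metres (1° lat = 111317 m, cos φ = 0.756815): observed ΔN = -437.5 m, observed ΔE = -476.8 m.
Subtracting the expected shift leaves a residual of -437.5 − (-475) = 37.5 m north and -476.8 − (-472) = -4.8 m east.
Residual distance = √(37.5² + (-4.8)²) = 37.8 m.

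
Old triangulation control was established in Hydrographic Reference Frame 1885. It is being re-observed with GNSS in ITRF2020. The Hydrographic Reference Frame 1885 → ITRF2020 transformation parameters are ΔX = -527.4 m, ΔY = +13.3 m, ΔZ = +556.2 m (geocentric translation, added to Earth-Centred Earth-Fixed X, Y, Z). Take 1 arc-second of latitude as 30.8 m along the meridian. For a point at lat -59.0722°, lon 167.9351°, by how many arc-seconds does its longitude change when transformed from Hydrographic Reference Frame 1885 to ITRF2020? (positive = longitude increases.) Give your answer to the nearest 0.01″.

sin φ = -0.857816, cos φ = 0.513958, sin λ = 0.209020, cos λ = -0.977911.
East component: ΔE = −sin λ·ΔX + cos λ·ΔY = −(0.209020)(-527.4) + (-0.977911)(13.3) = 97.23 m.
1° of latitude spans 3600 × 30.80 = 110880 m; at latitude φ, 1° of longitude spans that × cos φ = 56987.6 m, so Δλ = 97.23 / 56987.6 × 3600 = 6.142″.

Δλ = 6.14″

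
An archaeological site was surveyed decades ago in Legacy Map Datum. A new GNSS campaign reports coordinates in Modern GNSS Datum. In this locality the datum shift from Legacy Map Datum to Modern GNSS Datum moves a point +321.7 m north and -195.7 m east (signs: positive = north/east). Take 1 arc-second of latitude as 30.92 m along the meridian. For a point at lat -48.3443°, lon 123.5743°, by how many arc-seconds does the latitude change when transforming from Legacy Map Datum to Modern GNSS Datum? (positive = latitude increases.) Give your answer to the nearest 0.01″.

1″ of latitude = 30.92 m, so Δφ = 321.7 / 30.92 = 10.404″.

Δφ = 10.40″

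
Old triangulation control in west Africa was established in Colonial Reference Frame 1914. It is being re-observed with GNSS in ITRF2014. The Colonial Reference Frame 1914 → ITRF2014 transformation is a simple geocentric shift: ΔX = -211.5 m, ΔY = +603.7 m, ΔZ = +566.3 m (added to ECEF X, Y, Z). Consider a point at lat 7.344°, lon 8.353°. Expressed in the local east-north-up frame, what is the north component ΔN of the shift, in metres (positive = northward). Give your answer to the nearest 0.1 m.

ΔN = 577.2 m

At φ = 7.344°, λ = 8.353°: sin φ = 0.127826, cos φ = 0.991797, sin λ = 0.145271, cos λ = 0.989392.
ΔN = −sin φ cos λ·ΔX − sin φ sin λ·ΔY + cos φ·ΔZ = −(0.127826)(0.989392)(-211.5) − (0.127826)(0.145271)(603.7) + (0.991797)(566.3) = 577.19 m.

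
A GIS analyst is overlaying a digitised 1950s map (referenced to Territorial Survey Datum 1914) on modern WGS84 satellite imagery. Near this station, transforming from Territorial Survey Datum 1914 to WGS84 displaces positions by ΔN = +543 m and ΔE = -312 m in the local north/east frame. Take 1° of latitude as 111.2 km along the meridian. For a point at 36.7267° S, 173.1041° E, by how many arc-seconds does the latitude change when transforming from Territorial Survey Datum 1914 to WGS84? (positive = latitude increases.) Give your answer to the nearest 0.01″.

1° of latitude = 111.2 km, so Δφ = 543.0 / 111200 = 0.0048831° = 17.579″.

Δφ = 17.58″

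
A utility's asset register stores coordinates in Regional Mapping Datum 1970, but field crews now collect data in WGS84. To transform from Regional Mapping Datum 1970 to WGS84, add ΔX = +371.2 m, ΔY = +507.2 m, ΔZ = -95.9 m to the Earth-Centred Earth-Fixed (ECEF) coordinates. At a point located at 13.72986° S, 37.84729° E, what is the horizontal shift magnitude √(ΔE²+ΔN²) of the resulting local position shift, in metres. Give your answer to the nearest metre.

The local east axis at (φ, λ) is (−sin λ, cos λ, 0), so ΔE = −sin(37.84729°)·371.2 + cos(37.84729°)·507.2 = 172.76 m.
The local north axis is (−sin φ cos λ, −sin φ sin λ, cos φ), giving ΔN = 69.570 + 73.861 − 93.160 = 50.27 m.
Horizontal magnitude = √(ΔE² + ΔN²) = √(172.76² + 50.27²) = 179.92 m.

180 m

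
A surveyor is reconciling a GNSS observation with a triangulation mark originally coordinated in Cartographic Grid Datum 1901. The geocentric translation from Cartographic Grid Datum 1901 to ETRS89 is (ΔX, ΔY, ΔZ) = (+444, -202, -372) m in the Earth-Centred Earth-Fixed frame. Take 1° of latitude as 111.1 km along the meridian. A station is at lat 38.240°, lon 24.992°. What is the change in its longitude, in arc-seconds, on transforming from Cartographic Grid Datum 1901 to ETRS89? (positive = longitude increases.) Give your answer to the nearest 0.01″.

sin φ = 0.618957, cos φ = 0.785425, sin λ = 0.422492, cos λ = 0.906367.
East component: ΔE = −sin λ·ΔX + cos λ·ΔY = −(0.422492)(444) + (0.906367)(-202) = -370.67 m.
1° of latitude spans 111100 m; at latitude φ, 1° of longitude spans that × cos φ = 87260.7 m, so Δλ = -370.67 / 87260.7 × 3600 = -15.292″.

Δλ = -15.29″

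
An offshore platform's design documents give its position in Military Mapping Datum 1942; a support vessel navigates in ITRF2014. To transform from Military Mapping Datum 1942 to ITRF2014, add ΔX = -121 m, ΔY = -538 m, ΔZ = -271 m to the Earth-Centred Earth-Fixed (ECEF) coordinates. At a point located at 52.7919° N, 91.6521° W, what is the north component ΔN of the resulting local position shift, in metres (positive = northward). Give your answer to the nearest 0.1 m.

The local north axis is (−sin φ cos λ, −sin φ sin λ, cos φ), giving ΔN = -2.778 − 428.309 − 163.877 = -594.96 m.

ΔN = -595.0 m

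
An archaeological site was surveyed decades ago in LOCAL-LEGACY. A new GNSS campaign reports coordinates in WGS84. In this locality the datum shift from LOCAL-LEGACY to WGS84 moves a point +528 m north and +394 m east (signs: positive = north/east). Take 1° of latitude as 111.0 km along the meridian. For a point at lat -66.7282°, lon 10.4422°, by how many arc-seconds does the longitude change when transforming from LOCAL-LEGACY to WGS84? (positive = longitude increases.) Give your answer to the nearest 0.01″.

At latitude -66.7282°, cos φ = 0.395093.
1° of longitude at this latitude = 111.0 × cos φ = 43.86 km, so Δλ = 394.0 / 43855.4 = 0.0089841° = 32.343″.

Δλ = 32.34″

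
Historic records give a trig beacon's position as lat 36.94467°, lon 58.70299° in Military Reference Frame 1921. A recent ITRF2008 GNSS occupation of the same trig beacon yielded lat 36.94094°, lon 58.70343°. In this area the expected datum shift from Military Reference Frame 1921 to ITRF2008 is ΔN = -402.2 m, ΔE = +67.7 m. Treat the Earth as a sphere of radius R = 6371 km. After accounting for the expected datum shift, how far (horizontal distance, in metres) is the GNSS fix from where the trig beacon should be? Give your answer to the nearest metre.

31 m

Observed coordinate differences: Δφ = -0.00373°, Δλ = +0.00044°.
Converting to metres (1° lat = 111195 m, cos φ = 0.799216): observed ΔN = -414.8 m, observed ΔE = 39.1 m.
Subtracting the expected shift leaves a residual of -414.8 − (-402.2) = -12.6 m north and 39.1 − (67.7) = -28.6 m east.
Residual distance = √((-12.6)² + (-28.6)²) = 31.2 m.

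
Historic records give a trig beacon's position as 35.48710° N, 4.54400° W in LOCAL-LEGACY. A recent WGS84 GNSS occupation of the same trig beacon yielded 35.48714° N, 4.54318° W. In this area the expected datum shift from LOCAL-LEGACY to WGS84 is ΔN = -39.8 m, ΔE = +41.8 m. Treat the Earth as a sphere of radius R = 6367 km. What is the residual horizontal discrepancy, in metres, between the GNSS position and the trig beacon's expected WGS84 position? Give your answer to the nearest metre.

55 m

Observed coordinate differences: Δφ = +0.00004°, Δλ = +0.00082°.
Converting to metres (1° lat = 111125 m, cos φ = 0.814246): observed ΔN = 4.4 m, observed ΔE = 74.2 m.
Subtracting the expected shift leaves a residual of 4.4 − (-39.8) = 44.2 m north and 74.2 − (41.8) = 32.4 m east.
Residual distance = √(44.2² + 32.4²) = 54.8 m.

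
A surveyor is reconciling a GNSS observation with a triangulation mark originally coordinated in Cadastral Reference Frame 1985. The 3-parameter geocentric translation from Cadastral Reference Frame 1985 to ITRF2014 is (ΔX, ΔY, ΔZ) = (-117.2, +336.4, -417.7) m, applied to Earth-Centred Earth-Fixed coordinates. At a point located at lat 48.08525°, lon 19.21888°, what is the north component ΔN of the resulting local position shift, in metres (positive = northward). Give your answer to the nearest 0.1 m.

ΔN = -279.1 m

At φ = 48.08525°, λ = 19.21888°: sin φ = 0.744140, cos φ = 0.668024, sin λ = 0.329178, cos λ = 0.944268.
ΔN = −sin φ cos λ·ΔX − sin φ sin λ·ΔY + cos φ·ΔZ = −(0.744140)(0.944268)(-117.2) − (0.744140)(0.329178)(336.4) + (0.668024)(-417.7) = -279.08 m.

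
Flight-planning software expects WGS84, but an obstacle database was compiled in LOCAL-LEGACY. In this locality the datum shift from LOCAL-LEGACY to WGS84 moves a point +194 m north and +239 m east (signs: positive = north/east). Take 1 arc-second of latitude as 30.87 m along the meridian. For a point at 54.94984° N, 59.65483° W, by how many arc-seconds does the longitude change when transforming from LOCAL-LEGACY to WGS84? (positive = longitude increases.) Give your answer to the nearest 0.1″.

Δλ = 13.5″

At latitude 54.94984°, cos φ = 0.574293.
1″ of longitude at this latitude = 30.87 × cos φ = 17.7284 m, so Δλ = 239.0 / 17.7284 = 13.481″.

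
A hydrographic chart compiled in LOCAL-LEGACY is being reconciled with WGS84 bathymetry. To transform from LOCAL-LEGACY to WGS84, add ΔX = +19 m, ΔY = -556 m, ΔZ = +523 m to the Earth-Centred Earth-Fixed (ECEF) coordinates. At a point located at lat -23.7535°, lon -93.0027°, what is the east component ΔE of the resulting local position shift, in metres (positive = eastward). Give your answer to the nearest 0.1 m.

The local east axis at (φ, λ) is (−sin λ, cos λ, 0), so ΔE = −sin(-93.0027°)·19 + cos(-93.0027°)·(-556) = 48.10 m.

ΔE = 48.1 m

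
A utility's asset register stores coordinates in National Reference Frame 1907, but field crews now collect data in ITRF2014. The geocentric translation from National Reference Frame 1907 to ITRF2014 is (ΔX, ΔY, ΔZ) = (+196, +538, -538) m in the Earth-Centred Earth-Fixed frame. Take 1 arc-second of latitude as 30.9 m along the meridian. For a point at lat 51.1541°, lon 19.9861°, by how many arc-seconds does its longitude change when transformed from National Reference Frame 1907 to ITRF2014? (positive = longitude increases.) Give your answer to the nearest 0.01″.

sin φ = 0.778836, cos φ = 0.627228, sin λ = 0.341792, cos λ = 0.939776.
East component: ΔE = −sin λ·ΔX + cos λ·ΔY = −(0.341792)(196) + (0.939776)(538) = 438.61 m.
1° of latitude spans 3600 × 30.90 = 111240 m; at latitude φ, 1° of longitude spans that × cos φ = 69772.8 m, so Δλ = 438.61 / 69772.8 × 3600 = 22.630″.

Δλ = 22.63″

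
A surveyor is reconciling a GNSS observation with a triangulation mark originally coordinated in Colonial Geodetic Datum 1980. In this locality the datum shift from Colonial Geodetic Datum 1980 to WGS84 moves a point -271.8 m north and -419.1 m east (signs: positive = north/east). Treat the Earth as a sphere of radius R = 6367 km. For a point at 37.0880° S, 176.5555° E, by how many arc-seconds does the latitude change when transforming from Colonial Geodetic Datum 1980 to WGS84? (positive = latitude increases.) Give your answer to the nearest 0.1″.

On a sphere of radius R, 1 rad of latitude = R, so Δφ = ΔN / R = -271.8 / 6367000 = -4.2689e-05 rad = -8.805″.

Δφ = -8.8″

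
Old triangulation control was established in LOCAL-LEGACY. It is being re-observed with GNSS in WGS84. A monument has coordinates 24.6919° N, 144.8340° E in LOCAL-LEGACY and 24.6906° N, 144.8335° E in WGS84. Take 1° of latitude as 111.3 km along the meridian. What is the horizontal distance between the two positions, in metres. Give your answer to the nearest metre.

Δφ = 24.6906° − 24.6919° = -0.0013°; Δλ = 144.8335° − 144.8340° = -0.0005°.
ΔN = Δφ × 111300 = -144.7 m; ΔE = Δλ × 111300 × cos(24.6919°) = -0.0005 × 111300 × 0.908567 = -50.6 m.
Distance = √(ΔE² + ΔN²) = √((-50.6)² + (-144.7)²) = 153.3 m.

153 m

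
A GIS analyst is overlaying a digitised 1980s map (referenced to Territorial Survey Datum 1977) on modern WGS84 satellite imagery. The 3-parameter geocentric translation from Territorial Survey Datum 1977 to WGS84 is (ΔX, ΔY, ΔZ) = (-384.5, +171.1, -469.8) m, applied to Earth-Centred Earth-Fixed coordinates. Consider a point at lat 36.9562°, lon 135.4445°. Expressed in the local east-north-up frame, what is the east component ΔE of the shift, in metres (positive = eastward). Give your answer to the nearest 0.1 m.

The local east axis at (φ, λ) is (−sin λ, cos λ, 0), so ΔE = −sin(135.4445°)·(-384.5) + cos(135.4445°)·171.1 = 147.84 m.

ΔE = 147.8 m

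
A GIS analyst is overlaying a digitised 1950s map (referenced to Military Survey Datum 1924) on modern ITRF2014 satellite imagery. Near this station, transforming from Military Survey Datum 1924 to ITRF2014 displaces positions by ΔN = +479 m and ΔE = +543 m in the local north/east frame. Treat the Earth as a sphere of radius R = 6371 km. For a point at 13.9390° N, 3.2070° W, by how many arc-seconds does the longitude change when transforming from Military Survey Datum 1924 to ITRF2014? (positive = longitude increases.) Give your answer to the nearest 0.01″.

Δλ = 18.11″

At latitude 13.9390°, cos φ = 0.970553.
One radian of longitude at latitude φ spans R cos φ, so Δλ = ΔE / (R cos φ) = 543.0 / (6371000 × 0.970553) = 8.7816e-05 rad = 18.113″.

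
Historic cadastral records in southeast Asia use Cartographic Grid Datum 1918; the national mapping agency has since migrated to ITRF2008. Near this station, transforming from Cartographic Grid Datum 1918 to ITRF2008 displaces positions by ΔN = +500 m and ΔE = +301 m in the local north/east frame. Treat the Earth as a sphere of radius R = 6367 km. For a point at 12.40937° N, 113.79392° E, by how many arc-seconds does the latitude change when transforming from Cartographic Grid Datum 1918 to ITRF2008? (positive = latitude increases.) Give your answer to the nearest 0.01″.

Δφ = 16.20″

On a sphere of radius R, 1 rad of latitude = R, so Δφ = ΔN / R = 500.0 / 6367000 = 7.8530e-05 rad = 16.198″.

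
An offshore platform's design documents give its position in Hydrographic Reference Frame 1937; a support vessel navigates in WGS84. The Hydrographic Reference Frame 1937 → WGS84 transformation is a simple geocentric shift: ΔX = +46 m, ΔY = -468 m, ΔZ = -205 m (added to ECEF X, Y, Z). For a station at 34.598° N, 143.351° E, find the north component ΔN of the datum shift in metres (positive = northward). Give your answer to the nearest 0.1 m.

ΔN = 10.8 m

The local north axis is (−sin φ cos λ, −sin φ sin λ, cos φ), giving ΔN = 20.956 + 158.622 − 168.747 = 10.83 m.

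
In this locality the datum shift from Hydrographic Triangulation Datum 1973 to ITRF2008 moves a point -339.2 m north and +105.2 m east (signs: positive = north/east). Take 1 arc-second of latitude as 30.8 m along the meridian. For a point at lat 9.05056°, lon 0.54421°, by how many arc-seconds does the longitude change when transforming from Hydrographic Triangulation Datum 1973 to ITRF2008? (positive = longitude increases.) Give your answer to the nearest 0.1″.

Δλ = 3.5″

At latitude 9.05056°, cos φ = 0.987550.
1″ of longitude at this latitude = 30.80 × cos φ = 30.4165 m, so Δλ = 105.2 / 30.4165 = 3.459″.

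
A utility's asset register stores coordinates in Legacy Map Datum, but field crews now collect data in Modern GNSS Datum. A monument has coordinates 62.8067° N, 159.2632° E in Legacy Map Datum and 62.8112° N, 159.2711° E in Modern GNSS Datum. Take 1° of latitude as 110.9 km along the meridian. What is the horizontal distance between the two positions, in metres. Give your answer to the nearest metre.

640 m

Δφ = 62.8112° − 62.8067° = +0.0045°; Δλ = 159.2711° − 159.2632° = +0.0079°.
ΔN = Δφ × 110900 = 499.1 m; ΔE = Δλ × 110900 × cos(62.8067°) = +0.0079 × 110900 × 0.456994 = 400.4 m.
Distance = √(ΔE² + ΔN²) = √(400.4² + 499.1²) = 639.8 m.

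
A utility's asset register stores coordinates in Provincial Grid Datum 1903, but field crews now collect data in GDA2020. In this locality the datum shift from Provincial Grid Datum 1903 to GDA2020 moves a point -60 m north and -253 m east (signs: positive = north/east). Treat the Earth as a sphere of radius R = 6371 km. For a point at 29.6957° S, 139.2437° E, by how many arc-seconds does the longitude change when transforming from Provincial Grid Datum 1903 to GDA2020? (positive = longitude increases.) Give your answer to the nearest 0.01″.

At latitude -29.6957°, cos φ = 0.868669.
One radian of longitude at latitude φ spans R cos φ, so Δλ = ΔE / (R cos φ) = -253.0 / (6371000 × 0.868669) = -4.5715e-05 rad = -9.429″.

Δλ = -9.43″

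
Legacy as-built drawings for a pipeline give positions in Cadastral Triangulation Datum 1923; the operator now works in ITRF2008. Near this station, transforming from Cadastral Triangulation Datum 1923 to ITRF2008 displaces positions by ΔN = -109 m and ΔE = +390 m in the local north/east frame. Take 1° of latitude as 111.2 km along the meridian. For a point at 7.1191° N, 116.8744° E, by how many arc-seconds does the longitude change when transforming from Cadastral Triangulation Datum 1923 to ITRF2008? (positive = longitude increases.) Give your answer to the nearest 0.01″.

Δλ = 12.72″

At latitude 7.1191°, cos φ = 0.992291.
1° of longitude at this latitude = 111.2 × cos φ = 110.34 km, so Δλ = 390.0 / 110342.7 = 0.0035344° = 12.724″.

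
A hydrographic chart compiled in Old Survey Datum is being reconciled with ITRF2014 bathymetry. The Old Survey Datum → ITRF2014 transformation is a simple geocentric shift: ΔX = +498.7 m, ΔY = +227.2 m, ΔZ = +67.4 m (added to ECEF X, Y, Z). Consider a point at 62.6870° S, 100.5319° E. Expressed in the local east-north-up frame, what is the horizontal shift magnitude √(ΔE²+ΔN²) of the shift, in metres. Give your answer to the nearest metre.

At φ = -62.6870°, λ = 100.5319°: sin φ = -0.888513, cos φ = 0.458851, sin λ = 0.983153, cos λ = -0.182783.
ΔE = −sin λ·ΔX + cos λ·ΔY = −(0.983153)·(498.7) + (-0.182783)·(227.2) = -531.83 m.
ΔN = −sin φ cos λ·ΔX − sin φ sin λ·ΔY + cos φ·ΔZ = −(-0.888513)(-0.182783)(498.7) − (-0.888513)(0.983153)(227.2) + (0.458851)(67.4) = 148.40 m.
Horizontal magnitude = √(ΔE² + ΔN²) = √((-531.83)² + 148.40²) = 552.14 m.

552 m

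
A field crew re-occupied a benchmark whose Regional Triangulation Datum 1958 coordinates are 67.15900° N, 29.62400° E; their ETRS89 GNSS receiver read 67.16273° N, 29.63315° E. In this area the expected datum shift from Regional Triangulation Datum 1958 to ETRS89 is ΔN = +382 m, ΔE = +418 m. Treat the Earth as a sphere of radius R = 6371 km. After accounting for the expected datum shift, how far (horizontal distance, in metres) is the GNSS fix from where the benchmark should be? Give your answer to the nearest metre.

Observed coordinate differences: Δφ = +0.00373°, Δλ = +0.00915°.
Converting to metres (1° lat = 111195 m, cos φ = 0.388175): observed ΔN = 414.8 m, observed ΔE = 394.9 m.
Subtracting the expected shift leaves a residual of 414.8 − (382) = 32.8 m north and 394.9 − (418) = -23.1 m east.
Residual distance = √(32.8² + (-23.1)²) = 40.1 m.

40 m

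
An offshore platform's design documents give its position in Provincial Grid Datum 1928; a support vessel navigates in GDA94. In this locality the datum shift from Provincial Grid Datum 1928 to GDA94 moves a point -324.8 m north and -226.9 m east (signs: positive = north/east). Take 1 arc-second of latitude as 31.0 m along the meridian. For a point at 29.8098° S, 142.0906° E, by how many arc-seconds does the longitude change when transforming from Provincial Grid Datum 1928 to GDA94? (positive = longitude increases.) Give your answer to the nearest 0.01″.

Δλ = -8.44″

At latitude -29.8098°, cos φ = 0.867680.
1″ of longitude at this latitude = 31.00 × cos φ = 26.8981 m, so Δλ = -226.9 / 26.8981 = -8.436″.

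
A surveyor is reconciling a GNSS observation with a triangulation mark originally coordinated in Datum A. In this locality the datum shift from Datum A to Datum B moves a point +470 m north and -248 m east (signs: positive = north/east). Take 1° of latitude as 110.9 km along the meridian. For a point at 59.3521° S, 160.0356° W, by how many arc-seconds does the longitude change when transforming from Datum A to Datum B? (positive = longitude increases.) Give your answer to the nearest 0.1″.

At latitude -59.3521°, cos φ = 0.509761.
1° of longitude at this latitude = 110.9 × cos φ = 56.53 km, so Δλ = -248.0 / 56532.5 = -0.0043869° = -15.793″.

Δλ = -15.8″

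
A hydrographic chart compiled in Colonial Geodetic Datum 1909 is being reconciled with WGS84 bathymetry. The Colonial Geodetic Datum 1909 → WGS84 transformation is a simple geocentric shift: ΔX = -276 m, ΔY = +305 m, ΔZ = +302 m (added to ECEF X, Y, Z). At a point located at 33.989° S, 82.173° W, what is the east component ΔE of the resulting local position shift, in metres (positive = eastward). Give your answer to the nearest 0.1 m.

The local east axis at (φ, λ) is (−sin λ, cos λ, 0), so ΔE = −sin(-82.173°)·(-276) + cos(-82.173°)·305 = -231.89 m.

ΔE = -231.9 m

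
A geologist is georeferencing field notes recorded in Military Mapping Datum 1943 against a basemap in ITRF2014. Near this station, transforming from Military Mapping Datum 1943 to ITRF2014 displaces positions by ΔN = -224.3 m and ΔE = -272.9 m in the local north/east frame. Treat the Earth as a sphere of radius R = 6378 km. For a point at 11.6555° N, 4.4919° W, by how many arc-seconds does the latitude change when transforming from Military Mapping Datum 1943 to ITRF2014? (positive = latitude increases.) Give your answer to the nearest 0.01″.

On a sphere of radius R, 1 rad of latitude = R, so Δφ = ΔN / R = -224.3 / 6378000 = -3.5168e-05 rad = -7.254″.

Δφ = -7.25″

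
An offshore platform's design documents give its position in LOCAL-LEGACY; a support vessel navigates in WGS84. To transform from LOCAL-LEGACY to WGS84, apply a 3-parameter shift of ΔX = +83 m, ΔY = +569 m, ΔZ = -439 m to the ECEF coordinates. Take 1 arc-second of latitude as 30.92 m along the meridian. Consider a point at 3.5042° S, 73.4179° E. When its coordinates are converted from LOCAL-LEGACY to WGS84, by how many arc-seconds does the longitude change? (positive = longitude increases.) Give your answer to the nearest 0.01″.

Δλ = 2.68″

sin φ = -0.061122, cos φ = 0.998130, sin λ = 0.958412, cos λ = 0.285389.
East component: ΔE = −sin λ·ΔX + cos λ·ΔY = −(0.958412)(83) + (0.285389)(569) = 82.84 m.
1° of latitude spans 3600 × 30.92 = 111312 m; at latitude φ, 1° of longitude spans that × cos φ = 111103.9 m, so Δλ = 82.84 / 111103.9 × 3600 = 2.684″.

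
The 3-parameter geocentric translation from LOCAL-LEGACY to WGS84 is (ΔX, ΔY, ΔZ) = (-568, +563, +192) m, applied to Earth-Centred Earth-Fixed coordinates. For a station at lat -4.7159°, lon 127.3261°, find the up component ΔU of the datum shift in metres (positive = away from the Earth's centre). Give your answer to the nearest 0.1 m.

ΔU = 773.6 m

At φ = -4.7159°, λ = 127.3261°: sin φ = -0.082215, cos φ = 0.996615, sin λ = 0.795197, cos λ = -0.606351.
ΔU = cos φ cos λ·ΔX + cos φ sin λ·ΔY + sin φ·ΔZ = (0.996615)(-0.606351)(-568) + (0.996615)(0.795197)(563) + (-0.082215)(192) = 773.64 m.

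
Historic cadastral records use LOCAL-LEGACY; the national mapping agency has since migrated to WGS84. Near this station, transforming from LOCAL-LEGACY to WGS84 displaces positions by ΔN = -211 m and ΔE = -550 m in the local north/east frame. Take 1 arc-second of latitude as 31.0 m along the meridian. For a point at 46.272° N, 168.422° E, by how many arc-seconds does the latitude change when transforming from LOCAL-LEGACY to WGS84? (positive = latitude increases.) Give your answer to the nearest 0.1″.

Δφ = -6.8″

1″ of latitude = 31.00 m, so Δφ = -211.0 / 31.00 = -6.806″.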